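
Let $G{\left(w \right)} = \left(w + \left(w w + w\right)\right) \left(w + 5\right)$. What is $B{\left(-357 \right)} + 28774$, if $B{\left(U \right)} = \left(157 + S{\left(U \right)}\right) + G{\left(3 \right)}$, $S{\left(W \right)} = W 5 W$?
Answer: $666296$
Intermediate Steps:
$G{\left(w \right)} = \left(5 + w\right) \left(w^{2} + 2 w\right)$ ($G{\left(w \right)} = \left(w + \left(w^{2} + w\right)\right) \left(5 + w\right) = \left(w + \left(w + w^{2}\right)\right) \left(5 + w\right) = \left(w^{2} + 2 w\right) \left(5 + w\right) = \left(5 + w\right) \left(w^{2} + 2 w\right)$)
$S{\left(W \right)} = 5 W^{2}$ ($S{\left(W \right)} = 5 W W = 5 W^{2}$)
$B{\left(U \right)} = 277 + 5 U^{2}$ ($B{\left(U \right)} = \left(157 + 5 U^{2}\right) + 3 \left(10 + 3^{2} + 7 \cdot 3\right) = \left(157 + 5 U^{2}\right) + 3 \left(10 + 9 + 21\right) = \left(157 + 5 U^{2}\right) + 3 \cdot 40 = \left(157 + 5 U^{2}\right) + 120 = 277 + 5 U^{2}$)
$B{\left(-357 \right)} + 28774 = \left(277 + 5 \left(-357\right)^{2}\right) + 28774 = \left(277 + 5 \cdot 127449\right) + 28774 = \left(277 + 637245\right) + 28774 = 637522 + 28774 = 666296$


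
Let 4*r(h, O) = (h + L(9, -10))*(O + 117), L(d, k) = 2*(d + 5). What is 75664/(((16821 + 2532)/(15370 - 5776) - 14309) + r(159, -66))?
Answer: -483946944/76257799 ≈ -6.3462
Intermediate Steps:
L(d, k) = 10 + 2*d (L(d, k) = 2*(5 + d) = 10 + 2*d)
r(h, O) = (28 + h)*(117 + O)/4 (r(h, O) = ((h + (10 + 2*9))*(O + 117))/4 = ((h + (10 + 18))*(117 + O))/4 = ((h + 28)*(117 + O))/4 = ((28 + h)*(117 + O))/4 = (28 + h)*(117 + O)/4)
75664/(((16821 + 2532)/(15370 - 5776) - 14309) + r(159, -66)) = 75664/(((16821 + 2532)/(15370 - 5776) - 14309) + (819 + 7*(-66) + (117/4)*159 + (¼)*(-66)*159)) = 75664/((19353/9594 - 14309) + (819 - 462 + 18603/4 - 5247/2)) = 75664/((19353*(1/9594) - 14309) + 9537/4) = 75664/((6451/3198 - 14309) + 9537/4) = 75664/(-45753731/3198 + 9537/4) = 75664/(-76257799/6396) = 75664*(-6396/76257799) = -483946944/76257799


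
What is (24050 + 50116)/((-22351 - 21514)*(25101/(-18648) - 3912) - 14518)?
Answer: 153671952/355647209549 ≈ 0.00043209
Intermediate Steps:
(24050 + 50116)/((-22351 - 21514)*(25101/(-18648) - 3912) - 14518) = 74166/(-43865*(25101*(-1/18648) - 3912) - 14518) = 74166/(-43865*(-2789/2072 - 3912) - 14518) = 74166/(-43865*(-8108453/2072) - 14518) = 74166/(355677290845/2072 - 14518) = 74166/(355647209549/2072) = 74166*(2072/355647209549) = 153671952/355647209549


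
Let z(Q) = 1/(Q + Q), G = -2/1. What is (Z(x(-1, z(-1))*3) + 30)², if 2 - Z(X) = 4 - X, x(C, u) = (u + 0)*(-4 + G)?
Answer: 1369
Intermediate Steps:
G = -2 (G = -2*1 = -2)
z(Q) = 1/(2*Q)
x(C, u) = -6*u (x(C, u) = (u + 0)*(-4 - 2) = u*(-6) = -6*u)
Z(X) = -2 + X (Z(X) = 2 - (4 - X) = 2 + (-4 + X) = -2 + X)
(Z(x(-1, z(-1))*3) + 30)² = ((-2 - 3/(-1)*3) + 30)² = ((-2 - 3*(-1)*3) + 30)² = ((-2 - 6*(-½)*3) + 30)² = ((-2 + 3*3) + 30)² = ((-2 + 9) + 30)² = (7 + 30)² = 37² = 1369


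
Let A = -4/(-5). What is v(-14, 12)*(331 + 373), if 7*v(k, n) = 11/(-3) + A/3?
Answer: -11968/35 ≈ -341.94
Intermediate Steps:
A = 4/5 (A = -4*(-1/5) = 4/5 ≈ 0.80000)
v(k, n) = -17/35 (v(k, n) = (11/(-3) + (4/5)/3)/7 = (11*(-1/3) + (4/5)*(1/3))/7 = (-11/3 + 4/15)/7 = (1/7)*(-17/5) = -17/35)
v(-14, 12)*(331 + 373) = -17*(331 + 373)/35 = -17/35*704 = -11968/35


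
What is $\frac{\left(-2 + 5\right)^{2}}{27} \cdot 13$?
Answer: $\frac{13}{3} \approx 4.3333$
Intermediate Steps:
$\frac{\left(-2 + 5\right)^{2}}{27} \cdot 13 = \frac{3^{2}}{27} \cdot 13 = \frac{1}{27} \cdot 9 \cdot 13 = \frac{1}{3} \cdot 13 = \frac{13}{3}$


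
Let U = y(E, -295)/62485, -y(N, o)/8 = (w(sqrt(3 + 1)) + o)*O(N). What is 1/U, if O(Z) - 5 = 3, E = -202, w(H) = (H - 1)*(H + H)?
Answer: 62485/18624 ≈ 3.3551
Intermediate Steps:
w(H) = 2*H*(-1 + H) (w(H) = (-1 + H)*(2*H) = 2*H*(-1 + H))
O(Z) = 8 (O(Z) = 5 + 3 = 8)
y(N, o) = -256 - 64*o (y(N, o) = -8*(2*sqrt(3 + 1)*(-1 + sqrt(3 + 1)) + o)*8 = -8*(2*sqrt(4)*(-1 + sqrt(4)) + o)*8 = -8*(2*2*(-1 + 2) + o)*8 = -8*(2*2*1 + o)*8 = -8*(4 + o)*8 = -8*(32 + 8*o) = -256 - 64*o)
U = 18624/62485 (U = (-256 - 64*(-295))/62485 = (-256 + 18880)*(1/62485) = 18624*(1/62485) = 18624/62485 ≈ 0.29806)
1/U = 1/(18624/62485) = 62485/18624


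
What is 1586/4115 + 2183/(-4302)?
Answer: -2160073/17702730 ≈ -0.12202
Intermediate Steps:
1586/4115 + 2183/(-4302) = 1586*(1/4115) + 2183*(-1/4302) = 1586/4115 - 2183/4302 = -2160073/17702730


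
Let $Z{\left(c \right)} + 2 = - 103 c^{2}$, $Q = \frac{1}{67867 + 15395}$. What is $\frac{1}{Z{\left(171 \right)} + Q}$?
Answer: $- \frac{83262}{250770573149} \approx -3.3202 \cdot 10^{-7}$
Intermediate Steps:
$Q = \frac{1}{83262} \approx 1.201 \cdot 10^{-5}$
$Z{\left(c \right)} = -2 - 103 c^{2}$
$\frac{1}{Z{\left(171 \right)} + Q} = \frac{1}{\left(-2 - 103 \cdot 171^{2}\right) + \frac{1}{83262}} = \frac{1}{\left(-2 - 3011823\right) + \frac{1}{83262}} = \frac{1}{-3011825 + \frac{1}{83262}} = \frac{1}{- \frac{250770573149}{83262}} = - \frac{83262}{250770573149}$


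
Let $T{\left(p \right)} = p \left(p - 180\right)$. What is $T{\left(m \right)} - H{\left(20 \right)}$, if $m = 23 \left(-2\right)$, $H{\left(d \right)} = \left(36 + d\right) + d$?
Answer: $10320$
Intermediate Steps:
$H{\left(d \right)} = 36 + 2 d$
$m = -46$
$T{\left(p \right)} = p \left(-180 + p\right)$
$T{\left(m \right)} - H{\left(20 \right)} = - 46 \left(-180 - 46\right) - \left(36 + 2 \cdot 20\right) = \left(-46\right) \left(-226\right) - \left(36 + 40\right) = 10396 - 76 = 10320$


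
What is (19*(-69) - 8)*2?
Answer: -2638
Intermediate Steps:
(19*(-69) - 8)*2 = (-1311 - 8)*2 = -1319*2 = -2638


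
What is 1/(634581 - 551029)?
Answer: 1/83552 ≈ 1.1969e-5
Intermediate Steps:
1/(634581 - 551029) = 1/83552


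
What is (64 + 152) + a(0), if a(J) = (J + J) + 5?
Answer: 221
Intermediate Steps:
a(J) = 5 + 2*J (a(J) = 2*J + 5 = 5 + 2*J)
(64 + 152) + a(0) = (64 + 152) + (5 + 2*0) = 216 + (5 + 0) = 216 + 5 = 221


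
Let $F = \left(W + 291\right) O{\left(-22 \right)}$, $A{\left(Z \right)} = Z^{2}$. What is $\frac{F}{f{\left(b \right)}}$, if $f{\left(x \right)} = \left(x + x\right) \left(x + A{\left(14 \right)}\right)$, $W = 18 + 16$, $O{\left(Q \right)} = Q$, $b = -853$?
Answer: $- \frac{3575}{560421} \approx -0.0063791$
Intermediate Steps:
$W = 34$
$f{\left(x \right)} = 2 x \left(196 + x\right)$ ($f{\left(x \right)} = \left(x + x\right) \left(x + 14^{2}\right) = 2 x \left(x + 196\right) = 2 x \left(196 + x\right)$)
$F = -7150$ ($F = \left(34 + 291\right) \left(-22\right) = 325 \left(-22\right) = -7150$)
$\frac{F}{f{\left(b \right)}} = - \frac{7150}{2 \left(-853\right) \left(196 - 853\right)} = - \frac{7150}{2 \left(-853\right) \left(-657\right)} = - \frac{7150}{1120842} = \left(-7150\right) \frac{1}{1120842} = - \frac{3575}{560421}$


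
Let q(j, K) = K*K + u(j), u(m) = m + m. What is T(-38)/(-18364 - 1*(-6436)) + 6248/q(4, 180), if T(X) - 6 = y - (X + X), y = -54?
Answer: 328655/1725726 ≈ 0.19044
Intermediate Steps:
u(m) = 2*m
T(X) = -48 - 2*X (T(X) = 6 + (-54 - (X + X)) = 6 + (-54 - 2*X) = -48 - 2*X)
q(j, K) = K² + 2*j (q(j, K) = K*K + 2*j = K² + 2*j)
T(-38)/(-18364 - 1*(-6436)) + 6248/q(4, 180) = (-48 - 2*(-38))/(-18364 - 1*(-6436)) + 6248/(180² + 2*4) = (-48 + 76)/(-18364 + 6436) + 6248/(32400 + 8) = 28/(-11928) + 6248/32408 = 28*(-1/11928) + 6248*(1/32408) = -1/426 + 781/4051 = 328655/1725726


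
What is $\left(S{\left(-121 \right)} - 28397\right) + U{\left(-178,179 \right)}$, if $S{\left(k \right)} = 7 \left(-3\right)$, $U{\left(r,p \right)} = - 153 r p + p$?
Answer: $4846647$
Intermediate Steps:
$U{\left(r,p \right)} = p - 153 p r$ ($U{\left(r,p \right)} = - 153 p r + p = p - 153 p r$)
$S{\left(k \right)} = -21$
$\left(S{\left(-121 \right)} - 28397\right) + U{\left(-178,179 \right)} = \left(-21 - 28397\right) + 179 \left(1 - -27234\right) = -28418 + 179 \left(1 + 27234\right) = -28418 + 179 \cdot 27235 = -28418 + 4875065 = 4846647$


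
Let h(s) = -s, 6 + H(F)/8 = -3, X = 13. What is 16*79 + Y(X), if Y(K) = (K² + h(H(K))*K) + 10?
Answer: 2379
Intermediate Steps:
H(F) = -72 (H(F) = -48 + 8*(-3) = -48 - 24 = -72)
Y(K) = 10 + K² + 72*K (Y(K) = (K² + (-1*(-72))*K) + 10 = (K² + 72*K) + 10 = 10 + K² + 72*K)
16*79 + Y(X) = 16*79 + (10 + 13² + 72*13) = 1264 + (10 + 169 + 936) = 1264 + 1115 = 2379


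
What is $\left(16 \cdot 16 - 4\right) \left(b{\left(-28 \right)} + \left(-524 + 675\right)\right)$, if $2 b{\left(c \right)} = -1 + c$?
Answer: $34398$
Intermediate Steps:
$b{\left(c \right)} = - \frac{1}{2} + \frac{c}{2}$ ($b{\left(c \right)} = \frac{-1 + c}{2} = - \frac{1}{2} + \frac{c}{2}$)
$\left(16 \cdot 16 - 4\right) \left(b{\left(-28 \right)} + \left(-524 + 675\right)\right) = \left(16 \cdot 16 - 4\right) \left(\left(- \frac{1}{2} + \frac{1}{2} \left(-28\right)\right) + \left(-524 + 675\right)\right) = \left(256 - 4\right) \left(\left(- \frac{1}{2} - 14\right) + 151\right) = 252 \left(- \frac{29}{2} + 151\right) = 252 \cdot \frac{273}{2} = 34398$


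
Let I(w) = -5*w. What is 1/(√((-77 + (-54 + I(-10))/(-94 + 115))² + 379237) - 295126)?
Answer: -65075283/19205323035079 - 21*√169871158/38410646070158 ≈ -3.3955e-6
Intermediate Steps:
1/(√((-77 + (-54 + I(-10))/(-94 + 115))² + 379237) - 295126) = 1/(√((-77 + (-54 - 5*(-10))/(-94 + 115))² + 379237) - 295126) = 1/(√((-77 + (-54 + 50)/21)² + 379237) - 295126) = 1/(√((-77 - 4*1/21)² + 379237) - 295126) = 1/(√((-77 - 4/21)² + 379237) - 295126) = 1/(√((-1621/21)² + 379237) - 295126) = 1/(√(2627641/441 + 379237) - 295126) = 1/(√(169871158/441) - 295126) = 1/(√169871158/21 - 295126) = 1/(-295126 + √169871158/21)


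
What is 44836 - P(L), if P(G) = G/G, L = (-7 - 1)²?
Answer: 44835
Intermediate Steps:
L = 64 (L = (-8)² = 64)
P(G) = 1
44836 - P(L) = 44836 - 1*1 = 44836 - 1 = 44835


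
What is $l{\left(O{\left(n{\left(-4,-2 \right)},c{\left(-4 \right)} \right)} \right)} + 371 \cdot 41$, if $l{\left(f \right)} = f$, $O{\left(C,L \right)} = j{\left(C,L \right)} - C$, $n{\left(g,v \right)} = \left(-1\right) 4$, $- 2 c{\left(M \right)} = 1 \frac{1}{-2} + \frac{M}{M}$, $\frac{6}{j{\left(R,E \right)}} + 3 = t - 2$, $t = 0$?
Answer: $\frac{76069}{5} \approx 15214.0$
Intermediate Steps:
$j{\left(R,E \right)} = - \frac{6}{5}$ ($j{\left(R,E \right)} = \frac{6}{-3 + \left(0 - 2\right)} = \frac{6}{-3 - 2} = \frac{6}{-5} = 6 \left(- \frac{1}{5}\right) = - \frac{6}{5}$)
$c{\left(M \right)} = - \frac{1}{4}$ ($c{\left(M \right)} = - \frac{1 \frac{1}{-2} + \frac{M}{M}}{2} = - \frac{1 \left(- \frac{1}{2}\right) + 1}{2} = - \frac{- \frac{1}{2} + 1}{2} = \left(- \frac{1}{2}\right) \frac{1}{2} = - \frac{1}{4}$)
$n{\left(g,v \right)} = -4$
$O{\left(C,L \right)} = - \frac{6}{5} - C$
$l{\left(O{\left(n{\left(-4,-2 \right)},c{\left(-4 \right)} \right)} \right)} + 371 \cdot 41 = \left(- \frac{6}{5} - -4\right) + 371 \cdot 41 = \left(- \frac{6}{5} + 4\right) + 15211 = \frac{14}{5} + 15211 = \frac{76069}{5}$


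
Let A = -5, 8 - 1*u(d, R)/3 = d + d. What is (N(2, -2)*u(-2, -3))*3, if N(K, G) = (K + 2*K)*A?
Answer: -3240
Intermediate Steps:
u(d, R) = 24 - 6*d (u(d, R) = 24 - 3*(d + d) = 24 - 6*d)
N(K, G) = -15*K (N(K, G) = (K + 2*K)*(-5) = (3*K)*(-5) = -15*K)
(N(2, -2)*u(-2, -3))*3 = ((-15*2)*(24 - 6*(-2)))*3 = -30*(24 + 12)*3 = -30*36*3 = -1080*3 = -3240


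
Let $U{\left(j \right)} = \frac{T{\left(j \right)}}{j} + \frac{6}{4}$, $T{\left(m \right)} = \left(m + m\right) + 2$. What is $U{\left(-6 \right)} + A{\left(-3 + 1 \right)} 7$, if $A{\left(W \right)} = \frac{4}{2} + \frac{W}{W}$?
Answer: $\frac{145}{6} \approx 24.167$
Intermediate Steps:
$T{\left(m \right)} = 2 + 2 m$ ($T{\left(m \right)} = 2 m + 2 = 2 + 2 m$)
$U{\left(j \right)} = \frac{3}{2} + \frac{2 + 2 j}{j}$ ($U{\left(j \right)} = \frac{2 + 2 j}{j} + \frac{6}{4} = \frac{2 + 2 j}{j} + 6 \cdot \frac{1}{4} = \frac{2 + 2 j}{j} + \frac{3}{2} = \frac{3}{2} + \frac{2 + 2 j}{j}$)
$A{\left(W \right)} = 3$ ($A{\left(W \right)} = 4 \cdot \frac{1}{2} + 1 = 2 + 1 = 3$)
$U{\left(-6 \right)} + A{\left(-3 + 1 \right)} 7 = \left(\frac{7}{2} + \frac{2}{-6}\right) + 3 \cdot 7 = \left(\frac{7}{2} + 2 \left(- \frac{1}{6}\right)\right) + 21 = \left(\frac{7}{2} - \frac{1}{3}\right) + 21 = \frac{19}{6} + 21 = \frac{145}{6}$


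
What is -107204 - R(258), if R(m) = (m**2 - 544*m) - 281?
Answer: -33135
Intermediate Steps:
R(m) = -281 + m**2 - 544*m
-107204 - R(258) = -107204 - (-281 + 258**2 - 544*258) = -107204 - (-281 + 66564 - 140352) = -107204 - 1*(-74069) = -107204 + 74069 = -33135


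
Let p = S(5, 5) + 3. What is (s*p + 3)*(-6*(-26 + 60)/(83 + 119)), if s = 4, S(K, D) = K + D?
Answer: -5610/101 ≈ -55.545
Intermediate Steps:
S(K, D) = D + K
p = 13 (p = (5 + 5) + 3 = 10 + 3 = 13)
(s*p + 3)*(-6*(-26 + 60)/(83 + 119)) = (4*13 + 3)*(-6*(-26 + 60)/(83 + 119)) = (52 + 3)*(-204/202) = 55*(-204/202) = 55*(-6*17/101) = 55*(-102/101) = -5610/101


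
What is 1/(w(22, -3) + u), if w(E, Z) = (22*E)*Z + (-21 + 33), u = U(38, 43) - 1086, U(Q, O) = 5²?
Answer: -1/2501 ≈ -0.00039984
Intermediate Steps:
U(Q, O) = 25
u = -1061 (u = 25 - 1086 = -1061)
w(E, Z) = 12 + 22*E*Z (w(E, Z) = 22*E*Z + 12 = 12 + 22*E*Z)
1/(w(22, -3) + u) = 1/((12 + 22*22*(-3)) - 1061) = 1/((12 - 1452) - 1061) = 1/(-1440 - 1061) = 1/(-2501) = -1/2501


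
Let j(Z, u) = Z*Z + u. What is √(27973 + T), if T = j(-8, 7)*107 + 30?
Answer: 20*√89 ≈ 188.68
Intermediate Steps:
j(Z, u) = u + Z² (j(Z, u) = Z² + u = u + Z²)
T = 7627 (T = (7 + (-8)²)*107 + 30 = (7 + 64)*107 + 30 = 71*107 + 30 = 7597 + 30 = 7627)
√(27973 + T) = √(27973 + 7627) = √35600 = 20*√89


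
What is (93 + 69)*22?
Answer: 3564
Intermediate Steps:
(93 + 69)*22 = 162*22 = 3564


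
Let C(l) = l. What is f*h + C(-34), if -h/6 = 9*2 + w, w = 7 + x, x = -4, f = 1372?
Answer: -172906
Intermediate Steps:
w = 3 (w = 7 - 4 = 3)
h = -126 (h = -6*(9*2 + 3) = -6*(18 + 3) = -6*21 = -126)
f*h + C(-34) = 1372*(-126) - 34 = -172872 - 34 = -172906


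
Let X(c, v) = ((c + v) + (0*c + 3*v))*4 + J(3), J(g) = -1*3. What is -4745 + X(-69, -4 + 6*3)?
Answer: -4800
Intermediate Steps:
J(g) = -3
X(c, v) = -3 + 4*c + 16*v (X(c, v) = ((c + v) + (0*c + 3*v))*4 - 3 = ((c + v) + (0 + 3*v))*4 - 3 = ((c + v) + 3*v)*4 - 3 = (c + 4*v)*4 - 3 = (4*c + 16*v) - 3 = -3 + 4*c + 16*v)
-4745 + X(-69, -4 + 6*3) = -4745 + (-3 + 4*(-69) + 16*(-4 + 6*3)) = -4745 + (-3 - 276 + 16*(-4 + 18)) = -4745 + (-3 - 276 + 16*14) = -4745 + (-3 - 276 + 224) = -4745 - 55 = -4800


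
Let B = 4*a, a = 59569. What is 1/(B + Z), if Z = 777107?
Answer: 1/1015383 ≈ 9.8485e-7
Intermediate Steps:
B = 238276 (B = 4*59569 = 238276)
1/(B + Z) = 1/(238276 + 777107) = 1/1015383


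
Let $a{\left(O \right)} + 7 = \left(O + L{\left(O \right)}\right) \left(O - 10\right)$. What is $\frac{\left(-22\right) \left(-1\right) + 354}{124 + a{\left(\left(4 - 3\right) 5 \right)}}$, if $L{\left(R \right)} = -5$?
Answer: $\frac{376}{117} \approx 3.2137$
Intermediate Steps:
$a{\left(O \right)} = -7 + \left(-10 + O\right) \left(-5 + O\right)$ ($a{\left(O \right)} = -7 + \left(O - 5\right) \left(O - 10\right) = -7 + \left(-5 + O\right) \left(-10 + O\right) = -7 + \left(-10 + O\right) \left(-5 + O\right)$)
$\frac{\left(-22\right) \left(-1\right) + 354}{124 + a{\left(\left(4 - 3\right) 5 \right)}} = \frac{\left(-22\right) \left(-1\right) + 354}{124 + \left(43 + \left(\left(4 - 3\right) 5\right)^{2} - 15 \left(4 - 3\right) 5\right)} = \frac{22 + 354}{124 + \left(43 + \left(1 \cdot 5\right)^{2} - 15 \cdot 1 \cdot 5\right)} = \frac{376}{124 + \left(43 + 5^{2} - 75\right)} = \frac{376}{124 + \left(43 + 25 - 75\right)} = \frac{376}{124 - 7} = \frac{376}{117}$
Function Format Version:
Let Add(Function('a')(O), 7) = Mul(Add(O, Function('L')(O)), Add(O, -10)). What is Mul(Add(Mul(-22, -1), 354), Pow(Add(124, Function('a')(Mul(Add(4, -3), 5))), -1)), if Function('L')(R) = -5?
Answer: Rational(376, 117) ≈ 3.2137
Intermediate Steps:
Function('a')(O) = Add(-7, Mul(Add(-10, O), Add(-5, O))) (Function('a')(O) = Add(-7, Mul(Add(O, -5), Add(O, -10))) = Add(-7, Mul(Add(-5, O), Add(-10, O))) = Add(-7, Mul(Add(-10, O), Add(-5, O))))
Mul(Add(Mul(-22, -1), 354), Pow(Add(124, Function('a')(Mul(Add(4, -3), 5))), -1)) = Mul(Add(Mul(-22, -1), 354), Pow(Add(124, Add(43, Pow(Mul(Add(4, -3), 5), 2), Mul(-15, Mul(Add(4, -3), 5)))), -1)) = Mul(Add(22, 354), Pow(Add(124, Add(43, Pow(Mul(1, 5), 2), Mul(-15, Mul(1, 5)))), -1)) = Mul(376, Pow(Add(124, Add(43, Pow(5, 2), Mul(-15, 5))), -1)) = Mul(376, Pow(Add(124, Add(43, 25, -75)), -1)) = Mul(376, Pow(Add(124, -7), -1)) = Mul(376, Pow(117, -1)) = Mul(376, Rational(1, 117)) = Rational(376, 117)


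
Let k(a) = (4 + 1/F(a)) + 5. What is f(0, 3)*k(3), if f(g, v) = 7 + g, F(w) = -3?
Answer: 182/3 ≈ 60.667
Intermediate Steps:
k(a) = 26/3 (k(a) = (4 + 1/(-3)) + 5 = (4 + 1*(-1/3)) + 5 = (4 - 1/3) + 5 = 11/3 + 5 = 26/3)
f(0, 3)*k(3) = (7 + 0)*(26/3) = 7*(26/3) = 182/3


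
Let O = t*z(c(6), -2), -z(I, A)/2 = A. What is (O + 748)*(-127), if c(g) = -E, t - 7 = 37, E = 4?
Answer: -117348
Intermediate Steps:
t = 44 (t = 7 + 37 = 44)
c(g) = -4 (c(g) = -1*4 = -4)
z(I, A) = -2*A
O = 176 (O = 44*(-2*(-2)) = 44*4 = 176)
(O + 748)*(-127) = (176 + 748)*(-127) = 924*(-127) = -117348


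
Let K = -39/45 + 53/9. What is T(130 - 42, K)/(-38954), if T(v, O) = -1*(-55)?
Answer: -55/38954 ≈ -0.0014119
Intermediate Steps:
K = 226/45 (K = -39*1/45 + 53*(1/9) = -13/15 + 53/9 = 226/45 ≈ 5.0222)
T(v, O) = 55
T(130 - 42, K)/(-38954) = 55/(-38954) = 55*(-1/38954) = -55/38954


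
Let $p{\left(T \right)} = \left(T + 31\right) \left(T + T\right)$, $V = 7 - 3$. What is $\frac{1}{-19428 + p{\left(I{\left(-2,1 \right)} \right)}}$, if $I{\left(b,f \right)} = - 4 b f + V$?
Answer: $- \frac{1}{18396} \approx -5.436 \cdot 10^{-5}$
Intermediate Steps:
$V = 4$ ($V = 7 - 3 = 4$)
$I{\left(b,f \right)} = 4 - 4 b f$ ($I{\left(b,f \right)} = - 4 b f + 4 = 4 - 4 b f$)
$p{\left(T \right)} = 2 T \left(31 + T\right)$ ($p{\left(T \right)} = \left(31 + T\right) 2 T = 2 T \left(31 + T\right)$)
$\frac{1}{-19428 + p{\left(I{\left(-2,1 \right)} \right)}} = \frac{1}{-19428 + 2 \left(4 - \left(-8\right) 1\right) \left(31 - \left(-4 - 8\right)\right)} = \frac{1}{-19428 + 2 \left(4 + 8\right) \left(31 + \left(4 + 8\right)\right)} = \frac{1}{-19428 + 2 \cdot 12 \left(31 + 12\right)} = \frac{1}{-19428 + 2 \cdot 12 \cdot 43} = \frac{1}{-19428 + 1032} = \frac{1}{-18396} = - \frac{1}{18396}$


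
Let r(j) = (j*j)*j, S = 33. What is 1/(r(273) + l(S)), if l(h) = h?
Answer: 1/20346450 ≈ 4.9149e-8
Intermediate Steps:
r(j) = j**3 (r(j) = j**2*j = j**3)
1/(r(273) + l(S)) = 1/(273**3 + 33) = 1/(20346417 + 33) = 1/20346450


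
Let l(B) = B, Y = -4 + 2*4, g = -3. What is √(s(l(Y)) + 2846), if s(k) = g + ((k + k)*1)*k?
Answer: 5*√115 ≈ 53.619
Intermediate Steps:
Y = 4 (Y = -4 + 8 = 4)
s(k) = -3 + 2*k² (s(k) = -3 + ((k + k)*1)*k = -3 + ((2*k)*1)*k = -3 + (2*k)*k = -3 + 2*k²)
√(s(l(Y)) + 2846) = √((-3 + 2*4²) + 2846) = √((-3 + 2*16) + 2846) = √((-3 + 32) + 2846) = √(29 + 2846) = √2875 = 5*√115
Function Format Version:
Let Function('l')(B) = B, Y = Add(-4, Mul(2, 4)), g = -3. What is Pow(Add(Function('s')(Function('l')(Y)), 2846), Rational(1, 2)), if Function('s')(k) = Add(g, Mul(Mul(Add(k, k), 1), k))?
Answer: Mul(5, Pow(115, Rational(1, 2))) ≈ 53.619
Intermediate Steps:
Y = 4 (Y = Add(-4, 8) = 4)
Function('s')(k) = Add(-3, Mul(2, Pow(k, 2))) (Function('s')(k) = Add(-3, Mul(Mul(Add(k, k), 1), k)) = Add(-3, Mul(Mul(Mul(2, k), 1), k)) = Add(-3, Mul(Mul(2, k), k)) = Add(-3, Mul(2, Pow(k, 2))))
Pow(Add(Function('s')(Function('l')(Y)), 2846), Rational(1, 2)) = Pow(Add(Add(-3, Mul(2, Pow(4, 2))), 2846), Rational(1, 2)) = Pow(Add(Add(-3, Mul(2, 16)), 2846), Rational(1, 2)) = Pow(Add(Add(-3, 32), 2846), Rational(1, 2)) = Pow(Add(29, 2846), Rational(1, 2)) = Pow(2875, Rational(1, 2)) = Mul(5, Pow(115, Rational(1, 2)))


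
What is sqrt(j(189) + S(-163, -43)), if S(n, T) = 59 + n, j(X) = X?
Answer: sqrt(85) ≈ 9.2195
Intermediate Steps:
sqrt(j(189) + S(-163, -43)) = sqrt(189 + (59 - 163)) = sqrt(189 - 104) = sqrt(85)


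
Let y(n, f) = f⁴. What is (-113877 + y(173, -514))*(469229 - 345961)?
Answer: 8604033984857452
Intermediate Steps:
(-113877 + y(173, -514))*(469229 - 345961) = (-113877 + (-514)⁴)*(469229 - 345961) = (-113877 + 69799526416)*123268 = 69799412539*123268 = 8604033984857452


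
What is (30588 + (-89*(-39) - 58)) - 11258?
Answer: 22743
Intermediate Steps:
(30588 + (-89*(-39) - 58)) - 11258 = (30588 + (3471 - 58)) - 11258 = (30588 + 3413) - 11258 = 34001 - 11258 = 22743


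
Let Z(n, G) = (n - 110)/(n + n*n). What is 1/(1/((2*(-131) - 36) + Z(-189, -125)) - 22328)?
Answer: -10588835/236427543412 ≈ -4.4787e-5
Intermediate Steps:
Z(n, G) = (-110 + n)/(n + n**2)
1/(1/((2*(-131) - 36) + Z(-189, -125)) - 22328) = 1/(1/((2*(-131) - 36) + (-110 - 189)/((-189)*(1 - 189))) - 22328) = 1/(1/((-262 - 36) - 1/189*(-299)/(-188)) - 22328) = 1/(1/(-298 - 1/189*(-1/188)*(-299)) - 22328) = 1/(1/(-298 - 299/35532) - 22328) = 1/(1/(-10588835/35532) - 22328) = 1/(-35532/10588835 - 22328) = 1/(-236427543412/10588835) = -10588835/236427543412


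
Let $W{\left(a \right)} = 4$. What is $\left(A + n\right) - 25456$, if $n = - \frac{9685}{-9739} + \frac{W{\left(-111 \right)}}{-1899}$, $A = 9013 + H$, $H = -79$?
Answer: $- \frac{305545479583}{18494361} \approx -16521.0$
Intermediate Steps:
$A = 8934$ ($A = 9013 - 79 = 8934$)
$n = \frac{18352859}{18494361}$ ($n = - \frac{9685}{-9739} + \frac{4}{-1899} = \left(-9685\right) \left(- \frac{1}{9739}\right) + 4 \left(- \frac{1}{1899}\right) = \frac{9685}{9739} - \frac{4}{1899} = \frac{18352859}{18494361} \approx 0.99235$)
$\left(A + n\right) - 25456 = \left(8934 + \frac{18352859}{18494361}\right) - 25456 = \frac{165246974033}{18494361} - 25456 = - \frac{305545479583}{18494361}$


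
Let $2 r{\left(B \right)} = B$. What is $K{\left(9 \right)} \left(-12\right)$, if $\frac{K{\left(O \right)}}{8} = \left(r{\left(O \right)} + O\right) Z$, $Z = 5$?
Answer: $-6480$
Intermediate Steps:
$r{\left(B \right)} = \frac{B}{2}$
$K{\left(O \right)} = 60 O$ ($K{\left(O \right)} = 8 \left(\frac{O}{2} + O\right) 5 = 8 \frac{3 O}{2} \cdot 5 = 8 \frac{15 O}{2} = 60 O$)
$K{\left(9 \right)} \left(-12\right) = 60 \cdot 9 \left(-12\right) = 540 \left(-12\right) = -6480$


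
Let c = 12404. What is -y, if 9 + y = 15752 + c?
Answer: -28147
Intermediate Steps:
y = 28147 (y = -9 + (15752 + 12404) = -9 + 28156 = 28147)
-y = -1*28147 = -28147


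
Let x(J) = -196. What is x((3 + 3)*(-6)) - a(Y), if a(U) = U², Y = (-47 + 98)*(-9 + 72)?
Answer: -10323565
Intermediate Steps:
Y = 3213 (Y = 51*63 = 3213)
x((3 + 3)*(-6)) - a(Y) = -196 - 1*3213² = -196 - 1*10323369 = -196 - 10323369 = -10323565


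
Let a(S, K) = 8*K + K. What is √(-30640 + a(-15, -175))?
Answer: I*√32215 ≈ 179.49*I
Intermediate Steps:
a(S, K) = 9*K
√(-30640 + a(-15, -175)) = √(-30640 + 9*(-175)) = √(-30640 - 1575) = √(-32215) = I*√32215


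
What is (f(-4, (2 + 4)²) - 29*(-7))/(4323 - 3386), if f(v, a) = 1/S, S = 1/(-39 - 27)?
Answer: 137/937 ≈ 0.14621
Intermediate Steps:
S = -1/66 (S = 1/(-66) = -1/66 ≈ -0.015152)
f(v, a) = -66 (f(v, a) = 1/(-1/66) = -66)
(f(-4, (2 + 4)²) - 29*(-7))/(4323 - 3386) = (-66 - 29*(-7))/(4323 - 3386) = (-66 + 203)/937 = 137*(1/937) = 137/937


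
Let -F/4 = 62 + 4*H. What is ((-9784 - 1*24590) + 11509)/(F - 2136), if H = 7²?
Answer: 22865/3168 ≈ 7.2175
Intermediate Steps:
H = 49
F = -1032 (F = -4*(62 + 4*49) = -4*(62 + 196) = -4*258 = -1032)
((-9784 - 1*24590) + 11509)/(F - 2136) = ((-9784 - 1*24590) + 11509)/(-1032 - 2136) = ((-9784 - 24590) + 11509)/(-3168) = (-34374 + 11509)*(-1/3168) = -22865*(-1/3168) = 22865/3168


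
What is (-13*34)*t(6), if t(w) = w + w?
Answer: -5304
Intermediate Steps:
t(w) = 2*w
(-13*34)*t(6) = (-13*34)*(2*6) = -442*12 = -5304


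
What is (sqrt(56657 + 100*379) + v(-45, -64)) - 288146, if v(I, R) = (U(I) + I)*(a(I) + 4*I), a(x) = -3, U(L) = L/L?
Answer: -280094 + sqrt(94557) ≈ -2.7979e+5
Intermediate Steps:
U(L) = 1
v(I, R) = (1 + I)*(-3 + 4*I)
(sqrt(56657 + 100*379) + v(-45, -64)) - 288146 = (sqrt(56657 + 100*379) + (-3 - 45 + 4*(-45)**2)) - 288146 = (sqrt(56657 + 37900) + (-3 - 45 + 4*2025)) - 288146 = (sqrt(94557) + (-3 - 45 + 8100)) - 288146 = (sqrt(94557) + 8052) - 288146 = (8052 + sqrt(94557)) - 288146 = -280094 + sqrt(94557)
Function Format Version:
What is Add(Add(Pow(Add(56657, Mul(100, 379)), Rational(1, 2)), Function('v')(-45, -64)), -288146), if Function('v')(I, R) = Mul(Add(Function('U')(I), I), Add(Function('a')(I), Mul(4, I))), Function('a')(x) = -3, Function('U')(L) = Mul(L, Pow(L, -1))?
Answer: Add(-280094, Pow(94557, Rational(1, 2))) ≈ -2.7979e+5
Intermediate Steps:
Function('U')(L) = 1
Function('v')(I, R) = Mul(Add(1, I), Add(-3, Mul(4, I)))
Add(Add(Pow(Add(56657, Mul(100, 379)), Rational(1, 2)), Function('v')(-45, -64)), -288146) = Add(Add(Pow(Add(56657, Mul(100, 379)), Rational(1, 2)), Add(-3, -45, Mul(4, Pow(-45, 2)))), -288146) = Add(Add(Pow(Add(56657, 37900), Rational(1, 2)), Add(-3, -45, Mul(4, 2025))), -288146) = Add(Add(Pow(94557, Rational(1, 2)), Add(-3, -45, 8100)), -288146) = Add(Add(Pow(94557, Rational(1, 2)), 8052), -288146) = Add(Add(8052, Pow(94557, Rational(1, 2))), -288146) = Add(-280094, Pow(94557, Rational(1, 2)))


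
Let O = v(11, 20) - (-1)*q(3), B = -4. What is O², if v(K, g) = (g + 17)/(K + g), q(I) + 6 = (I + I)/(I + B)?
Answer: 112225/961 ≈ 116.78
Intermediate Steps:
q(I) = -6 + 2*I/(-4 + I) (q(I) = -6 + (I + I)/(I - 4) = -6 + (2*I)/(-4 + I) = -6 + 2*I/(-4 + I))
v(K, g) = (17 + g)/(K + g)
O = -335/31 (O = (17 + 20)/(11 + 20) - (-1)*4*(6 - 1*3)/(-4 + 3) = 37/31 - (-1)*4*(6 - 3)/(-1) = (1/31)*37 - (-1)*4*(-1)*3 = 37/31 - (-1)*(-12) = 37/31 - 1*12 = 37/31 - 12 = -335/31 ≈ -10.806)
O² = (-335/31)² = 112225/961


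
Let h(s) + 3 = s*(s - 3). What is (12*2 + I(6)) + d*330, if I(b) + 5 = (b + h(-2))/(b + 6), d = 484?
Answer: 1916881/12 ≈ 1.5974e+5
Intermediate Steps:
h(s) = -3 + s*(-3 + s) (h(s) = -3 + s*(s - 3) = -3 + s*(-3 + s))
I(b) = -5 + (7 + b)/(6 + b) (I(b) = -5 + (b + (-3 + (-2)**2 - 3*(-2)))/(b + 6) = -5 + (b + (-3 + 4 + 6))/(6 + b) = -5 + (b + 7)/(6 + b) = -5 + (7 + b)/(6 + b))
(12*2 + I(6)) + d*330 = (12*2 + (-23 - 4*6)/(6 + 6)) + 484*330 = (24 + (-23 - 24)/12) + 159720 = (24 + (1/12)*(-47)) + 159720 = (24 - 47/12) + 159720 = 241/12 + 159720 = 1916881/12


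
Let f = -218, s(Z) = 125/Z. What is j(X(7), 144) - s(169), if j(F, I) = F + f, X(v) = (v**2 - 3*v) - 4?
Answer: -32911/169 ≈ -194.74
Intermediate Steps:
X(v) = -4 + v**2 - 3*v
j(F, I) = -218 + F (j(F, I) = F - 218 = -218 + F)
j(X(7), 144) - s(169) = (-218 + (-4 + 7**2 - 3*7)) - 125/169 = (-218 + (-4 + 49 - 21)) - 125/169 = (-218 + 24) - 1*125/169 = -194 - 125/169 = -32911/169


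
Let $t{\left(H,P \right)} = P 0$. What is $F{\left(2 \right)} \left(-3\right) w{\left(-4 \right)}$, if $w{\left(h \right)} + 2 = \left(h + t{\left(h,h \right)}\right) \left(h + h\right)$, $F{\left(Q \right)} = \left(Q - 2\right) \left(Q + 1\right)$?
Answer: $0$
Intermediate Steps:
$t{\left(H,P \right)} = 0$
$F{\left(Q \right)} = \left(1 + Q\right) \left(-2 + Q\right)$ ($F{\left(Q \right)} = \left(-2 + Q\right) \left(1 + Q\right) = \left(1 + Q\right) \left(-2 + Q\right)$)
$w{\left(h \right)} = -2 + 2 h^{2}$ ($w{\left(h \right)} = -2 + \left(h + 0\right) \left(h + h\right) = -2 + h 2 h = -2 + 2 h^{2}$)
$F{\left(2 \right)} \left(-3\right) w{\left(-4 \right)} = \left(-2 + 2^{2} - 2\right) \left(-3\right) \left(-2 + 2 \left(-4\right)^{2}\right) = \left(-2 + 4 - 2\right) \left(-3\right) \left(-2 + 2 \cdot 16\right) = 0 \left(-3\right) \left(-2 + 32\right) = 0 \cdot 30 = 0$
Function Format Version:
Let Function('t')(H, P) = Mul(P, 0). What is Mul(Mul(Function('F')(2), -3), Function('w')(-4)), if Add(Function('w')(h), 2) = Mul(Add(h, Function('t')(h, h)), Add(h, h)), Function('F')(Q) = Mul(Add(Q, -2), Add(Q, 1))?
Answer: 0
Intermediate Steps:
Function('t')(H, P) = 0
Function('F')(Q) = Mul(Add(1, Q), Add(-2, Q)) (Function('F')(Q) = Mul(Add(-2, Q), Add(1, Q)) = Mul(Add(1, Q), Add(-2, Q)))
Function('w')(h) = Add(-2, Mul(2, Pow(h, 2))) (Function('w')(h) = Add(-2, Mul(Add(h, 0), Add(h, h))) = Add(-2, Mul(h, Mul(2, h))) = Add(-2, Mul(2, Pow(h, 2))))
Mul(Mul(Function('F')(2), -3), Function('w')(-4)) = Mul(Mul(Add(-2, Pow(2, 2), Mul(-1, 2)), -3), Add(-2, Mul(2, Pow(-4, 2)))) = Mul(Mul(Add(-2, 4, -2), -3), Add(-2, Mul(2, 16))) = Mul(Mul(0, -3), Add(-2, 32)) = Mul(0, 30) = 0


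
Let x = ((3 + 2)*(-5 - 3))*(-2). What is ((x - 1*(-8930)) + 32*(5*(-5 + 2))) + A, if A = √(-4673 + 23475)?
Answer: 8530 + √18802 ≈ 8667.1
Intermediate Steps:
A = √18802 ≈ 137.12
x = 80 (x = (5*(-8))*(-2) = -40*(-2) = 80)
((x - 1*(-8930)) + 32*(5*(-5 + 2))) + A = ((80 - 1*(-8930)) + 32*(5*(-5 + 2))) + √18802 = ((80 + 8930) + 32*(5*(-3))) + √18802 = (9010 + 32*(-15)) + √18802 = (9010 - 480) + √18802 = 8530 + √18802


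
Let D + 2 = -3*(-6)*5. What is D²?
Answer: 7744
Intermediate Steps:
D = 88 (D = -2 - 3*(-6)*5 = -2 + 18*5 = -2 + 90 = 88)
D² = 88² = 7744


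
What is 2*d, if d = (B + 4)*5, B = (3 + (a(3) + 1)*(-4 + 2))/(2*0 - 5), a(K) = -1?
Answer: 34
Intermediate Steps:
B = -3/5 (B = (3 + (-1 + 1)*(-4 + 2))/(2*0 - 5) = (3 + 0*(-2))/(0 - 5) = (3 + 0)/(-5) = 3*(-1/5) = -3/5 ≈ -0.60000)
d = 17 (d = (-3/5 + 4)*5 = (17/5)*5 = 17)
2*d = 2*17 = 34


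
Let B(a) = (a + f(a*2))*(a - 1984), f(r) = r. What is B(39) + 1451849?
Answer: 1224284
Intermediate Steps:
B(a) = 3*a*(-1984 + a) (B(a) = (a + a*2)*(a - 1984) = (a + 2*a)*(-1984 + a) = (3*a)*(-1984 + a) = 3*a*(-1984 + a))
B(39) + 1451849 = 3*39*(-1984 + 39) + 1451849 = 3*39*(-1945) + 1451849 = -227565 + 1451849 = 1224284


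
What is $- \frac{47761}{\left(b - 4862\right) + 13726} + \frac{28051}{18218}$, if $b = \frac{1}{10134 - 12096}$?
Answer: $- \frac{1219315994359}{316832280406} \approx -3.8485$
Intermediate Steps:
$b = - \frac{1}{1962}$ ($b = \frac{1}{-1962} = - \frac{1}{1962} \approx -0.00050968$)
$- \frac{47761}{\left(b - 4862\right) + 13726} + \frac{28051}{18218} = - \frac{47761}{\left(- \frac{1}{1962} - 4862\right) + 13726} + \frac{28051}{18218} = - \frac{47761}{- \frac{9539245}{1962} + 13726} + 28051 \cdot \frac{1}{18218} = - \frac{47761}{\frac{17391167}{1962}} + \frac{28051}{18218} = \left(-47761\right) \frac{1962}{17391167} + \frac{28051}{18218} = - \frac{93707082}{17391167} + \frac{28051}{18218} = - \frac{1219315994359}{316832280406}$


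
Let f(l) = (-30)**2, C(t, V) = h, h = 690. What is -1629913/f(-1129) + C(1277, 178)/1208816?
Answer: -246283036501/135991800 ≈ -1811.0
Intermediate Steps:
C(t, V) = 690
f(l) = 900
-1629913/f(-1129) + C(1277, 178)/1208816 = -1629913/900 + 690/1208816 = -1629913*1/900 + 690*(1/1208816) = -1629913/900 + 345/604408 = -246283036501/135991800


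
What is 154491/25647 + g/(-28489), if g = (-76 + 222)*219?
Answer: 1193752307/243552461 ≈ 4.9014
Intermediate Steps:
g = 31974 (g = 146*219 = 31974)
154491/25647 + g/(-28489) = 154491/25647 + 31974/(-28489) = 154491*(1/25647) + 31974*(-1/28489) = 51497/8549 - 31974/28489 = 1193752307/243552461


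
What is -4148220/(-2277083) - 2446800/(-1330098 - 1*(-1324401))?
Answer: 1865066364580/4324180617 ≈ 431.31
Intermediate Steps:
-4148220/(-2277083) - 2446800/(-1330098 - 1*(-1324401)) = -4148220*(-1/2277083) - 2446800/(-1330098 + 1324401) = 4148220/2277083 - 2446800/(-5697) = 4148220/2277083 - 2446800*(-1/5697) = 4148220/2277083 + 815600/1899 = 1865066364580/4324180617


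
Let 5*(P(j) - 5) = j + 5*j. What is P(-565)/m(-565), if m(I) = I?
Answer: 673/565 ≈ 1.1912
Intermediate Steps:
P(j) = 5 + 6*j/5 (P(j) = 5 + (j + 5*j)/5 = 5 + (6*j)/5 = 5 + 6*j/5)
P(-565)/m(-565) = (5 + (6/5)*(-565))/(-565) = (5 - 678)*(-1/565) = -673*(-1/565) = 673/565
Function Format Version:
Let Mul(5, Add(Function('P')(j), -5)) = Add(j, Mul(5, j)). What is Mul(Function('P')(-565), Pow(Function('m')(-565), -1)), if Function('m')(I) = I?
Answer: Rational(673, 565) ≈ 1.1912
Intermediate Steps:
Function('P')(j) = Add(5, Mul(Rational(6, 5), j)) (Function('P')(j) = Add(5, Mul(Rational(1, 5), Add(j, Mul(5, j)))) = Add(5, Mul(Rational(1, 5), Mul(6, j))) = Add(5, Mul(Rational(6, 5), j)))
Mul(Function('P')(-565), Pow(Function('m')(-565), -1)) = Mul(Add(5, Mul(Rational(6, 5), -565)), Pow(-565, -1)) = Mul(Add(5, -678), Rational(-1, 565)) = Mul(-673, Rational(-1, 565)) = Rational(673, 565)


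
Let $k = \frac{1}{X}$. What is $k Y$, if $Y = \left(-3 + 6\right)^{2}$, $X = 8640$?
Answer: $\frac{1}{960} \approx 0.0010417$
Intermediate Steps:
$Y = 9$ ($Y = 3^{2} = 9$)
$k = \frac{1}{8640} \approx 0.00011574$
$k Y = \frac{1}{8640} \cdot 9 = \frac{1}{960}$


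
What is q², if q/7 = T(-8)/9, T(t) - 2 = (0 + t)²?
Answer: 23716/9 ≈ 2635.1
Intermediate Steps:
T(t) = 2 + t² (T(t) = 2 + (0 + t)² = 2 + t²)
q = 154/3 (q = 7*((2 + (-8)²)/9) = 7*((2 + 64)*(⅑)) = 7*(66*(⅑)) = 7*(22/3) = 154/3 ≈ 51.333)
q² = (154/3)² = 23716/9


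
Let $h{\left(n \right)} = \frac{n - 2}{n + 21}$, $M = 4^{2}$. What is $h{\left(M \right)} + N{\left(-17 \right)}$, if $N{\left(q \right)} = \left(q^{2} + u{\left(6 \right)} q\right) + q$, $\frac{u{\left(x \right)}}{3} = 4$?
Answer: $\frac{2530}{37} \approx 68.378$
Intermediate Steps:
$u{\left(x \right)} = 12$ ($u{\left(x \right)} = 3 \cdot 4 = 12$)
$M = 16$
$N{\left(q \right)} = q^{2} + 13 q$ ($N{\left(q \right)} = \left(q^{2} + 12 q\right) + q = q^{2} + 13 q$)
$h{\left(n \right)} = \frac{-2 + n}{21 + n}$
$h{\left(M \right)} + N{\left(-17 \right)} = \frac{-2 + 16}{21 + 16} - 17 \left(13 - 17\right) = \frac{1}{37} \cdot 14 - -68 = \frac{1}{37} \cdot 14 + 68 = \frac{14}{37} + 68 = \frac{2530}{37}$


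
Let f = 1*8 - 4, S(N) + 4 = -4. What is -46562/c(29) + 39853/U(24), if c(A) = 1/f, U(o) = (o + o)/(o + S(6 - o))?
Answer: -518891/3 ≈ -1.7296e+5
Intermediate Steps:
S(N) = -8 (S(N) = -4 - 4 = -8)
U(o) = 2*o/(-8 + o) (U(o) = (o + o)/(o - 8) = (2*o)/(-8 + o) = 2*o/(-8 + o))
f = 4 (f = 8 - 4 = 4)
c(A) = ¼ (c(A) = 1/4 = ¼)
-46562/c(29) + 39853/U(24) = -46562/¼ + 39853/((2*24/(-8 + 24))) = -46562*4 + 39853/((2*24/16)) = -186248 + 39853/((2*24*(1/16))) = -186248 + 39853/3 = -518891/3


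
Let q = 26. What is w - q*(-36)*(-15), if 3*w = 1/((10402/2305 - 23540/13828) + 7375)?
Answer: -2476202535019295/176367702492 ≈ -14040.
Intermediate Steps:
w = 7968385/176367702492 (w = 1/(3*((10402/2305 - 23540/13828) + 7375)) = 1/(3*((10402*(1/2305) - 23540*1/13828) + 7375)) = 1/(3*((10402/2305 - 5885/3457) + 7375)) = 1/(3*(22394789/7968385 + 7375)) = 1/(3*(58789234164/7968385)) = (1/3)*(7968385/58789234164) = 7968385/176367702492 ≈ 4.5180e-5)
w - q*(-36)*(-15) = 7968385/176367702492 - 26*(-36)*(-15) = 7968385/176367702492 - (-936)*(-15) = 7968385/176367702492 - 1*14040 = 7968385/176367702492 - 14040 = -2476202535019295/176367702492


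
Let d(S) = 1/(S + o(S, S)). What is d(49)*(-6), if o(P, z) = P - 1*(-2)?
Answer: -3/50 ≈ -0.060000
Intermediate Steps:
o(P, z) = 2 + P (o(P, z) = P + 2 = 2 + P)
d(S) = 1/(2 + 2*S) (d(S) = 1/(S + (2 + S)) = 1/(2 + 2*S))
d(49)*(-6) = (1/(2*(1 + 49)))*(-6) = ((½)/50)*(-6) = ((½)*(1/50))*(-6) = (1/100)*(-6) = -3/50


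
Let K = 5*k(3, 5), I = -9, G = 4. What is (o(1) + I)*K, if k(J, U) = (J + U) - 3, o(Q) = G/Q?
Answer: -125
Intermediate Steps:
o(Q) = 4/Q
k(J, U) = -3 + J + U
K = 25 (K = 5*(-3 + 3 + 5) = 5*5 = 25)
(o(1) + I)*K = (4/1 - 9)*25 = (4*1 - 9)*25 = (4 - 9)*25 = -5*25 = -125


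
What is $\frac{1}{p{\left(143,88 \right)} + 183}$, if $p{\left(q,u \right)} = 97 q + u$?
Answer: $\frac{1}{14142} \approx 7.0711 \cdot 10^{-5}$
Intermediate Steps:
$p{\left(q,u \right)} = u + 97 q$
$\frac{1}{p{\left(143,88 \right)} + 183} = \frac{1}{\left(88 + 97 \cdot 143\right) + 183} = \frac{1}{\left(88 + 13871\right) + 183} = \frac{1}{13959 + 183} = \frac{1}{14142}$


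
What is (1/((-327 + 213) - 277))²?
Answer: 1/152881 ≈ 6.5410e-6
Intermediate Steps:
(1/((-327 + 213) - 277))² = (1/(-114 - 277))² = (1/(-391))² = (-1/391)² = 1/152881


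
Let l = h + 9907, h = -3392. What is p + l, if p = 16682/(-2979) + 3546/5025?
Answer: 32484288703/4989825 ≈ 6510.1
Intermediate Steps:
p = -24421172/4989825 (p = 16682*(-1/2979) + 3546*(1/5025) = -16682/2979 + 1182/1675 = -24421172/4989825 ≈ -4.8942)
l = 6515 (l = -3392 + 9907 = 6515)
p + l = -24421172/4989825 + 6515 = 32484288703/4989825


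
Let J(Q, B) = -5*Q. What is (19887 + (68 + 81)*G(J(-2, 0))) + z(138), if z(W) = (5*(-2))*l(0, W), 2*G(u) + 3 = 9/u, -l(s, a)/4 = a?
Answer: 505011/20 ≈ 25251.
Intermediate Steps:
l(s, a) = -4*a
G(u) = -3/2 + 9/(2*u) (G(u) = -3/2 + (9/u)/2 = -3/2 + 9/(2*u))
z(W) = 40*W (z(W) = (5*(-2))*(-4*W) = -(-40)*W = 40*W)
(19887 + (68 + 81)*G(J(-2, 0))) + z(138) = (19887 + (68 + 81)*(3*(3 - (-5)*(-2))/(2*((-5*(-2)))))) + 40*138 = (19887 + 149*((3/2)*(3 - 1*10)/10)) + 5520 = (19887 + 149*((3/2)*(1/10)*(3 - 10))) + 5520 = (19887 + 149*((3/2)*(1/10)*(-7))) + 5520 = (19887 + 149*(-21/20)) + 5520 = (19887 - 3129/20) + 5520 = 394611/20 + 5520 = 505011/20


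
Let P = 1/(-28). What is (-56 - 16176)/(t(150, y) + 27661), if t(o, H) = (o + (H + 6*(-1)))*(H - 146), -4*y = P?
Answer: -203614208/83254305 ≈ -2.4457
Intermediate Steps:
P = -1/28 ≈ -0.035714
y = 1/112 (y = -1/4*(-1/28) = 1/112 ≈ 0.0089286)
t(o, H) = (-146 + H)*(-6 + H + o) (t(o, H) = (o + (H - 6))*(-146 + H) = (o + (-6 + H))*(-146 + H) = (-6 + H + o)*(-146 + H) = (-146 + H)*(-6 + H + o))
(-56 - 16176)/(t(150, y) + 27661) = (-56 - 16176)/((876 + (1/112)**2 - 152*1/112 - 146*150 + (1/112)*150) + 27661) = -16232/((876 + 1/12544 - 19/14 - 21900 + 75/56) + 27661) = -16232/(-263725279/12544 + 27661) = -16232/83254305/12544 = -16232*12544/83254305 = -203614208/83254305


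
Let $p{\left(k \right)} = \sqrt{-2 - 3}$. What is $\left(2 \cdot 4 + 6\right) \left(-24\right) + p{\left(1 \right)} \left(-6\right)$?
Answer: $-336 - 6 i \sqrt{5} \approx -336.0 - 13.416 i$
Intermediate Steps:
$p{\left(k \right)} = i \sqrt{5}$ ($p{\left(k \right)} = \sqrt{-5} = i \sqrt{5}$)
$\left(2 \cdot 4 + 6\right) \left(-24\right) + p{\left(1 \right)} \left(-6\right) = \left(2 \cdot 4 + 6\right) \left(-24\right) + i \sqrt{5} \left(-6\right) = \left(8 + 6\right) \left(-24\right) - 6 i \sqrt{5} = 14 \left(-24\right) - 6 i \sqrt{5} = -336 - 6 i \sqrt{5}$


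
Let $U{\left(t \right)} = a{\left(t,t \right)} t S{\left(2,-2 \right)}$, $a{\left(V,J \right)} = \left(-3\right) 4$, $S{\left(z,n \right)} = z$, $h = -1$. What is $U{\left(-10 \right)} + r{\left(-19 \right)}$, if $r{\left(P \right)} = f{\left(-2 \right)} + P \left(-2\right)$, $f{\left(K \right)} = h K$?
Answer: $280$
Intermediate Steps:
$f{\left(K \right)} = - K$
$a{\left(V,J \right)} = -12$
$r{\left(P \right)} = 2 - 2 P$ ($r{\left(P \right)} = \left(-1\right) \left(-2\right) + P \left(-2\right) = 2 - 2 P$)
$U{\left(t \right)} = - 24 t$ ($U{\left(t \right)} = - 12 t 2 = - 24 t$)
$U{\left(-10 \right)} + r{\left(-19 \right)} = \left(-24\right) \left(-10\right) + \left(2 - -38\right) = 240 + \left(2 + 38\right) = 240 + 40 = 280$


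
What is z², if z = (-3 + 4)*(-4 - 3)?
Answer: 49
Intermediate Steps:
z = -7 (z = 1*(-7) = -7)
z² = (-7)² = 49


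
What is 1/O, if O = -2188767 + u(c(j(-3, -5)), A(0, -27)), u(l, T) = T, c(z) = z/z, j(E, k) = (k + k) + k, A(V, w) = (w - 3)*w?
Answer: -1/2187957 ≈ -4.5705e-7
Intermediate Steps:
A(V, w) = w*(-3 + w) (A(V, w) = (-3 + w)*w = w*(-3 + w))
j(E, k) = 3*k (j(E, k) = 2*k + k = 3*k)
c(z) = 1
O = -2187957 (O = -2188767 - 27*(-3 - 27) = -2188767 - 27*(-30) = -2188767 + 810 = -2187957)
1/O = 1/(-2187957) = -1/2187957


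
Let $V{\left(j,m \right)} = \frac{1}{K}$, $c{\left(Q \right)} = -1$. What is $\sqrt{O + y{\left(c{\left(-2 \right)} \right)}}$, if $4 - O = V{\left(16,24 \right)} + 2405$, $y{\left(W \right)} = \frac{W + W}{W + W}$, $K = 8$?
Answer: $\frac{i \sqrt{38402}}{4} \approx 48.991 i$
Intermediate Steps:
$V{\left(j,m \right)} = \frac{1}{8}$
$y{\left(W \right)} = 1$ ($y{\left(W \right)} = \frac{2 W}{2 W} = 2 W \frac{1}{2 W} = 1$)
$O = - \frac{19209}{8}$ ($O = 4 - \left(\frac{1}{8} + 2405\right) = 4 - \frac{19241}{8} = - \frac{19209}{8} \approx -2401.1$)
$\sqrt{O + y{\left(c{\left(-2 \right)} \right)}} = \sqrt{- \frac{19209}{8} + 1} = \sqrt{- \frac{19201}{8}} = \frac{i \sqrt{38402}}{4}$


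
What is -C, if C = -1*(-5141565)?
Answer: -5141565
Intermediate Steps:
C = 5141565
-C = -1*5141565 = -5141565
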